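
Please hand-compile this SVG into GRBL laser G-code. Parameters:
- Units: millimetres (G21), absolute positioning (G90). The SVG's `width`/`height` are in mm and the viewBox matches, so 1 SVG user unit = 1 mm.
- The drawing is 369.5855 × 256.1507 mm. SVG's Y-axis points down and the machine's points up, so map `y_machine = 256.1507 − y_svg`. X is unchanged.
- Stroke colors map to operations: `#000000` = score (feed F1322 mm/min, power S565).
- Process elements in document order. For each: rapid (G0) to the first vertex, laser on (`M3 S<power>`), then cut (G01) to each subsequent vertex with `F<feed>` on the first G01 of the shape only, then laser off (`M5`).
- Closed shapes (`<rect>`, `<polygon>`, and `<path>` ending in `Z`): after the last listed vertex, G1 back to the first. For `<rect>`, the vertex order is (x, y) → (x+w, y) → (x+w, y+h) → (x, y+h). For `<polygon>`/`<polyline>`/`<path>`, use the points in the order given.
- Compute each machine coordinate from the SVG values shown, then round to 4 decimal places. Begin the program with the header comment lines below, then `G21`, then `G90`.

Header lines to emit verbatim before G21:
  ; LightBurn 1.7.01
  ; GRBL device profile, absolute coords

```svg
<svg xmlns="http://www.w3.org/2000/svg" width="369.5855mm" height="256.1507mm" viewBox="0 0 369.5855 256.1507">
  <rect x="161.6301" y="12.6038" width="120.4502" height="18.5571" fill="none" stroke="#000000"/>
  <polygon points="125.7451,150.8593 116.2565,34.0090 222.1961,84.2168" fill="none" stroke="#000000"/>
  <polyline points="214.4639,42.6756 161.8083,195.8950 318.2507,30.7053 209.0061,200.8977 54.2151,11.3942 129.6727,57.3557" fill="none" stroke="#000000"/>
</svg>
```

1 u = 1 mm; y_m = 256.1507 − y.

[1] `<rect>` rectangle, #000000→score S565 F1322: (161.6301,243.5469) → (282.0803,243.5469) → (282.0803,224.9898) → (161.6301,224.9898) → (161.6301,243.5469) (closed)

[2] `<polygon>` regular polygon, #000000→score S565 F1322: (125.7451,105.2914) → (116.2565,222.1417) → (222.1961,171.9339) → (125.7451,105.2914) (closed)

[3] `<polyline>` open polyline, #000000→score S565 F1322: (214.4639,213.4751) → (161.8083,60.2557) → (318.2507,225.4454) → (209.0061,55.2530) → (54.2151,244.7565) → (129.6727,198.7950)

; LightBurn 1.7.01
; GRBL device profile, absolute coords
G21
G90
G0 X161.6301 Y243.5469
M3 S565
G01 X282.0803 Y243.5469 F1322
G01 X282.0803 Y224.9898
G01 X161.6301 Y224.9898
G01 X161.6301 Y243.5469
M5
G0 X125.7451 Y105.2914
M3 S565
G01 X116.2565 Y222.1417 F1322
G01 X222.1961 Y171.9339
G01 X125.7451 Y105.2914
M5
G0 X214.4639 Y213.4751
M3 S565
G01 X161.8083 Y60.2557 F1322
G01 X318.2507 Y225.4454
G01 X209.0061 Y55.2530
G01 X54.2151 Y244.7565
G01 X129.6727 Y198.7950
M5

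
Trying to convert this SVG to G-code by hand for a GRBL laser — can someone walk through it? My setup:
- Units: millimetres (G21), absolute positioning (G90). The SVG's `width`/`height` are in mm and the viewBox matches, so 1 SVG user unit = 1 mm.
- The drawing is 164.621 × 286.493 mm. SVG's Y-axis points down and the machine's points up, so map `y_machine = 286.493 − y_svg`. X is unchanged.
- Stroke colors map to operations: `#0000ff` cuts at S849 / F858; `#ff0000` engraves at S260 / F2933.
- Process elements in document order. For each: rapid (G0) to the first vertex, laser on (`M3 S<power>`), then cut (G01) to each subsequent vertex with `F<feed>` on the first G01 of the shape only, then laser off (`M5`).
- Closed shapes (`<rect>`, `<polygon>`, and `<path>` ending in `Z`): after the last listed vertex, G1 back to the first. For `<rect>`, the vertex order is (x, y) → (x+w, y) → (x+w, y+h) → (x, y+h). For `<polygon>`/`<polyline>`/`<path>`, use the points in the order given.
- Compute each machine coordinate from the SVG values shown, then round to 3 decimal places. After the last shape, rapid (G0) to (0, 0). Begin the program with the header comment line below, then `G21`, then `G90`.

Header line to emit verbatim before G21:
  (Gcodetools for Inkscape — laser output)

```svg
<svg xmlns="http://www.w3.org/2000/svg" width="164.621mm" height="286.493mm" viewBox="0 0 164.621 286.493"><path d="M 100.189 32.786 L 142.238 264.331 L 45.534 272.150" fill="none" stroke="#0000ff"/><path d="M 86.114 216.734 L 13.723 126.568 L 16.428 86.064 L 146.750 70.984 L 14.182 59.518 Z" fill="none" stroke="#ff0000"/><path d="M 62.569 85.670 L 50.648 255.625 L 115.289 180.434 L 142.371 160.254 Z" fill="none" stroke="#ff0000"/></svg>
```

1 u = 1 mm; y_m = 286.493 − y.

[1] `<path>` open polyline, #0000ff→cut S849 F858: (100.189,253.707) → (142.238,22.162) → (45.534,14.343)

[2] `<path>` closed polygon, #ff0000→engrave S260 F2933: (86.114,69.759) → (13.723,159.925) → (16.428,200.429) → (146.750,215.509) → (14.182,226.975) → (86.114,69.759) (closed)

[3] `<path>` closed polygon, #ff0000→engrave S260 F2933: (62.569,200.823) → (50.648,30.868) → (115.289,106.059) → (142.371,126.239) → (62.569,200.823) (closed)

(Gcodetools for Inkscape — laser output)
G21
G90
G0 X100.189 Y253.707
M3 S849
G01 X142.238 Y22.162 F858
G01 X45.534 Y14.343
M5
G0 X86.114 Y69.759
M3 S260
G01 X13.723 Y159.925 F2933
G01 X16.428 Y200.429
G01 X146.750 Y215.509
G01 X14.182 Y226.975
G01 X86.114 Y69.759
M5
G0 X62.569 Y200.823
M3 S260
G01 X50.648 Y30.868 F2933
G01 X115.289 Y106.059
G01 X142.371 Y126.239
G01 X62.569 Y200.823
M5
G0 X0.000 Y0.000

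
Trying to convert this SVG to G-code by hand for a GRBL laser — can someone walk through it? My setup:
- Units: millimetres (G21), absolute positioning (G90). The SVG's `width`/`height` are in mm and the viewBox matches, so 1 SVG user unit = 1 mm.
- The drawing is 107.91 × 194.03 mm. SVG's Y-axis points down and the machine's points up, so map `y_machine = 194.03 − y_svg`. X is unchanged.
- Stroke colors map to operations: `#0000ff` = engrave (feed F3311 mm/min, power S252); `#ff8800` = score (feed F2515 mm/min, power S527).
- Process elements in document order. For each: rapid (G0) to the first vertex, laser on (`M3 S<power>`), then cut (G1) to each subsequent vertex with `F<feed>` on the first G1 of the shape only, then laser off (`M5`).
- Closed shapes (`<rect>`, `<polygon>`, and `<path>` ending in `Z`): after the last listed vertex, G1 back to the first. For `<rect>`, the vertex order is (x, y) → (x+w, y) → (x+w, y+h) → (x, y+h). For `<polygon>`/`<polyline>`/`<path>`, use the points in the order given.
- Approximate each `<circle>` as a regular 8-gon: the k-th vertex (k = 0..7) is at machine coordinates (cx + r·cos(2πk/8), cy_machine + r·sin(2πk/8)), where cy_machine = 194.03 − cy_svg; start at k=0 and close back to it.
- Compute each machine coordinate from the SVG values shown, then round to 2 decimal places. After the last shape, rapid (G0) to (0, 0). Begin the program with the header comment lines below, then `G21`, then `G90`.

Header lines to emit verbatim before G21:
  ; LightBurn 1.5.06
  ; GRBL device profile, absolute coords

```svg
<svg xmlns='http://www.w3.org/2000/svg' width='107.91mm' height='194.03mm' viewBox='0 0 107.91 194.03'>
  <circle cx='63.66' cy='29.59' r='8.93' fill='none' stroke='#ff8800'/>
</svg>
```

1 u = 1 mm; y_m = 194.03 − y.

[1] `<circle>` circle, #ff8800→score S527 F2515: (72.59,164.44) → (69.97,170.75) → (63.66,173.37) → (57.35,170.75) → (54.73,164.44) → (57.35,158.13) → (63.66,155.51) → (69.97,158.13) → (72.59,164.44) (closed)

; LightBurn 1.5.06
; GRBL device profile, absolute coords
G21
G90
G0 X72.59 Y164.44
M3 S527
G1 X69.97 Y170.75 F2515
G1 X63.66 Y173.37
G1 X57.35 Y170.75
G1 X54.73 Y164.44
G1 X57.35 Y158.13
G1 X63.66 Y155.51
G1 X69.97 Y158.13
G1 X72.59 Y164.44
M5
G0 X0.00 Y0.00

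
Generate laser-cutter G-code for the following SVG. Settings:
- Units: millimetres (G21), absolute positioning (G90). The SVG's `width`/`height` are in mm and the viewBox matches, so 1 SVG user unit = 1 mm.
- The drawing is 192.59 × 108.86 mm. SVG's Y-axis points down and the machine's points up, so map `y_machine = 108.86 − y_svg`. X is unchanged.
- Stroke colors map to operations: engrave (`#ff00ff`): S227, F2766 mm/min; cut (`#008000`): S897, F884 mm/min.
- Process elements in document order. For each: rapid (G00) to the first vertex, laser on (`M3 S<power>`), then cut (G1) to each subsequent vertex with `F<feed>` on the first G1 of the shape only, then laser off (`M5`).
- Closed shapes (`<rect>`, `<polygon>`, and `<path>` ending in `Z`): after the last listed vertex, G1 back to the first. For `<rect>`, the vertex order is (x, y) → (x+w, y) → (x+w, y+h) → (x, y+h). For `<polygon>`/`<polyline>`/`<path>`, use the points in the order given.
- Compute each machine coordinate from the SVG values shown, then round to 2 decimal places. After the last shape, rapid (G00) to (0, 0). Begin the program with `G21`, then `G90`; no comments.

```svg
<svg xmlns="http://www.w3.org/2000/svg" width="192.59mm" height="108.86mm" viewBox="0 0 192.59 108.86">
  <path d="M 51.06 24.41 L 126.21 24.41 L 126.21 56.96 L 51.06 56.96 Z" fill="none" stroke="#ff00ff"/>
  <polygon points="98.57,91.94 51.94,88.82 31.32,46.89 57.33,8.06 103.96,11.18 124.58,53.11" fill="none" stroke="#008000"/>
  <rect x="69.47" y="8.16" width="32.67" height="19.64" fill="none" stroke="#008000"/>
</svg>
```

G21
G90
G00 X51.06 Y84.45
M3 S227
G1 X126.21 Y84.45 F2766
G1 X126.21 Y51.90
G1 X51.06 Y51.90
G1 X51.06 Y84.45
M5
G00 X98.57 Y16.92
M3 S897
G1 X51.94 Y20.04 F884
G1 X31.32 Y61.97
G1 X57.33 Y100.80
G1 X103.96 Y97.68
G1 X124.58 Y55.75
G1 X98.57 Y16.92
M5
G00 X69.47 Y100.70
M3 S897
G1 X102.14 Y100.70 F884
G1 X102.14 Y81.06
G1 X69.47 Y81.06
G1 X69.47 Y100.70
M5
G00 X0.00 Y0.00

Since the viewBox matches the mm dimensions, user units are millimetres directly. The only transform is the Y-flip y_m = 108.86 − y_svg.

Shape 1 is a rectangle drawn with `<path>`. Its stroke #ff00ff means engrave at S227, F2766. After flipping Y the toolpath is (51.06,84.45) → (126.21,84.45) → (126.21,51.90) → (51.06,51.90) → (51.06,84.45), returning to the start.

Shape 2 is a regular polygon drawn with `<polygon>`. Its stroke #008000 means cut at S897, F884. After flipping Y the toolpath is (98.57,16.92) → (51.94,20.04) → (31.32,61.97) → (57.33,100.80) → (103.96,97.68) → (124.58,55.75) → (98.57,16.92), returning to the start.

Shape 3 is a rectangle drawn with `<rect>`. Its stroke #008000 means cut at S897, F884. After flipping Y the toolpath is (69.47,100.70) → (102.14,100.70) → (102.14,81.06) → (69.47,81.06) → (69.47,100.70), returning to the start.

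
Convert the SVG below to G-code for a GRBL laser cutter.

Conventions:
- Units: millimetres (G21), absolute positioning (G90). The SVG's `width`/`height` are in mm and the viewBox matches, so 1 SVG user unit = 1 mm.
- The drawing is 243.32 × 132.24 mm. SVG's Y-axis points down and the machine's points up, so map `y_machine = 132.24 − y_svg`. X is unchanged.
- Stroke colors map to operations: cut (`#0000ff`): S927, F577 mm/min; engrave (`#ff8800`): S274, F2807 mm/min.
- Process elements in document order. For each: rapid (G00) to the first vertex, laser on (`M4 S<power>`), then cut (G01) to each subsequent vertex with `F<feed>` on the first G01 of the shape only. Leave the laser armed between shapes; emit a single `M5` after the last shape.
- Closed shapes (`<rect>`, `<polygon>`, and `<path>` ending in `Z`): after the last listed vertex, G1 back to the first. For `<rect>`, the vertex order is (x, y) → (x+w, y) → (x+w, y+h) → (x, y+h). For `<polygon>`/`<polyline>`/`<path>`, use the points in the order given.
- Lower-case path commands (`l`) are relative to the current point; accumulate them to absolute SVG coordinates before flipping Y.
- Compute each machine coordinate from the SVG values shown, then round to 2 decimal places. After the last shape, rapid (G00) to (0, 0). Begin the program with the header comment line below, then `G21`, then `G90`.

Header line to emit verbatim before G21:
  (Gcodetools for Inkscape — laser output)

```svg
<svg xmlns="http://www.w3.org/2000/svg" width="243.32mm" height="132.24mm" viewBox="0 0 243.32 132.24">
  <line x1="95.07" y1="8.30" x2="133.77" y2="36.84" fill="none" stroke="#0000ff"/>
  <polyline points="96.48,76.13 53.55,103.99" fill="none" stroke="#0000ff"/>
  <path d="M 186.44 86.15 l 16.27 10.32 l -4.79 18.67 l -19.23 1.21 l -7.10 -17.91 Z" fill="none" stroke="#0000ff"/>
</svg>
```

Since the viewBox matches the mm dimensions, user units are millimetres directly. The only transform is the Y-flip y_m = 132.24 − y_svg.

Shape 1 is a line segment drawn with `<line>`. Its stroke #0000ff means cut at S927, F577. After flipping Y the toolpath is (95.07,123.94) → (133.77,95.40).

Shape 2 is a line segment drawn with `<polyline>`. Its stroke #0000ff means cut at S927, F577. After flipping Y the toolpath is (96.48,56.11) → (53.55,28.25).

Shape 3 is a regular polygon drawn with `<path>`. Its stroke #0000ff means cut at S927, F577. After flipping Y the toolpath is (186.44,46.09) → (202.71,35.77) → (197.92,17.10) → (178.69,15.89) → (171.59,33.80) → (186.44,46.09), returning to the start.

(Gcodetools for Inkscape — laser output)
G21
G90
G00 X95.07 Y123.94
M4 S927
G01 X133.77 Y95.40 F577
G00 X96.48 Y56.11
M4 S927
G01 X53.55 Y28.25 F577
G00 X186.44 Y46.09
M4 S927
G01 X202.71 Y35.77 F577
G01 X197.92 Y17.10
G01 X178.69 Y15.89
G01 X171.59 Y33.80
G01 X186.44 Y46.09
M5
G00 X0.00 Y0.00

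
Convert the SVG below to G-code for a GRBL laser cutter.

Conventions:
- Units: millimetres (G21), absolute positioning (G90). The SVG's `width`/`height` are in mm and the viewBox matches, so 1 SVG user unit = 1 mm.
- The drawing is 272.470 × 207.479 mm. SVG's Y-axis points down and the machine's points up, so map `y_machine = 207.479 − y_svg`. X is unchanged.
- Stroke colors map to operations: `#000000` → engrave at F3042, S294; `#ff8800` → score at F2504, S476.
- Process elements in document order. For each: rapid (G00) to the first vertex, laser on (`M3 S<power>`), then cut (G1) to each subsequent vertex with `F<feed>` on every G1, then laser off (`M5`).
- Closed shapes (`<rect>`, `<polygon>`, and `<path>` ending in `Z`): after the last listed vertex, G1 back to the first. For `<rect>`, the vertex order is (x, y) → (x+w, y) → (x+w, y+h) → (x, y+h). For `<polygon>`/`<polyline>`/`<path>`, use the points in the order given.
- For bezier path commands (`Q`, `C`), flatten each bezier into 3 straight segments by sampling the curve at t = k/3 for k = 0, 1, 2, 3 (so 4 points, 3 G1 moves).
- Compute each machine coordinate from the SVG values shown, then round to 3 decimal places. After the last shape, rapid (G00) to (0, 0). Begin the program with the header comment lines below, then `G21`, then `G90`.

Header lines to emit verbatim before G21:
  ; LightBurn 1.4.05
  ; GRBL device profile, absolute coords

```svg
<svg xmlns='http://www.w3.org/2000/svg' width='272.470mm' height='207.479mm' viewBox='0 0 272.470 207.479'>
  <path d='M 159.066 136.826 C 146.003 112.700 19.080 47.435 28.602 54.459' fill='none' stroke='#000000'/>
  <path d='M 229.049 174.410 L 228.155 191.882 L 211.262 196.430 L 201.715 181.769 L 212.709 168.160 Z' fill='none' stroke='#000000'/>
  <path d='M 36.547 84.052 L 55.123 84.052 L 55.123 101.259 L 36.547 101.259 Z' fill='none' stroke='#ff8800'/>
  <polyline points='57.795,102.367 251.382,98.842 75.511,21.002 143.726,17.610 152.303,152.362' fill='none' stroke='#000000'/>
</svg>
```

1 u = 1 mm; y_m = 207.479 − y.

[1] `<path>` cubic bezier, #000000→engrave S294 F3042: (159.066,70.653) → (117.320,104.291) → (55.291,140.149) → (28.602,153.020)

[2] `<path>` regular polygon, #000000→engrave S294 F3042: (229.049,33.069) → (228.155,15.597) → (211.262,11.049) → (201.715,25.710) → (212.709,39.319) → (229.049,33.069) (closed)

[3] `<path>` rectangle, #ff8800→score S476 F2504: (36.547,123.427) → (55.123,123.427) → (55.123,106.220) → (36.547,106.220) → (36.547,123.427) (closed)

[4] `<polyline>` open polyline, #000000→engrave S294 F3042: (57.795,105.112) → (251.382,108.637) → (75.511,186.477) → (143.726,189.869) → (152.303,55.117)

; LightBurn 1.4.05
; GRBL device profile, absolute coords
G21
G90
G00 X159.066 Y70.653
M3 S294
G1 X117.320 Y104.291 F3042
G1 X55.291 Y140.149 F3042
G1 X28.602 Y153.020 F3042
M5
G00 X229.049 Y33.069
M3 S294
G1 X228.155 Y15.597 F3042
G1 X211.262 Y11.049 F3042
G1 X201.715 Y25.710 F3042
G1 X212.709 Y39.319 F3042
G1 X229.049 Y33.069 F3042
M5
G00 X36.547 Y123.427
M3 S476
G1 X55.123 Y123.427 F2504
G1 X55.123 Y106.220 F2504
G1 X36.547 Y106.220 F2504
G1 X36.547 Y123.427 F2504
M5
G00 X57.795 Y105.112
M3 S294
G1 X251.382 Y108.637 F3042
G1 X75.511 Y186.477 F3042
G1 X143.726 Y189.869 F3042
G1 X152.303 Y55.117 F3042
M5
G00 X0.000 Y0.000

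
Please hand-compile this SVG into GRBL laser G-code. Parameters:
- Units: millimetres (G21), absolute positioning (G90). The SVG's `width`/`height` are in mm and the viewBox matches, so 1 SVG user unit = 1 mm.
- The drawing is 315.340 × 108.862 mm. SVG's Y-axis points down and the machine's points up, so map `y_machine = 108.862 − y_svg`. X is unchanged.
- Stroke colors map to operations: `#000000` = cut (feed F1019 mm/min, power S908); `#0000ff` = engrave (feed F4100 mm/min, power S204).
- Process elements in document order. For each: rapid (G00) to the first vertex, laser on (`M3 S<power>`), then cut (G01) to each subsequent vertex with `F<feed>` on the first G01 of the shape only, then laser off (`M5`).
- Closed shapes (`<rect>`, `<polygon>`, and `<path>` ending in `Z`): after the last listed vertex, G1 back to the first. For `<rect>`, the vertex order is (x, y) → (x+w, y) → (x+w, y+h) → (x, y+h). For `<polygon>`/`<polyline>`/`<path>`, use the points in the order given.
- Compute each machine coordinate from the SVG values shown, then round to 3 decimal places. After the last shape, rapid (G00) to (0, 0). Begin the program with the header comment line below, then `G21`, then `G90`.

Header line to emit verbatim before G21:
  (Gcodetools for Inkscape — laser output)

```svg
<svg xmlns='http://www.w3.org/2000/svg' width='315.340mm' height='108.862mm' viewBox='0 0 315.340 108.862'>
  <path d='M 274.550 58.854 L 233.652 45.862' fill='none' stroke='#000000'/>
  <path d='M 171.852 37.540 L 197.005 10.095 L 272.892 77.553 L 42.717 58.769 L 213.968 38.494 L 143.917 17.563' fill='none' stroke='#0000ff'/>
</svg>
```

(Gcodetools for Inkscape — laser output)
G21
G90
G00 X274.550 Y50.008
M3 S908
G01 X233.652 Y63.000 F1019
M5
G00 X171.852 Y71.322
M3 S204
G01 X197.005 Y98.767 F4100
G01 X272.892 Y31.309
G01 X42.717 Y50.093
G01 X213.968 Y70.368
G01 X143.917 Y91.299
M5
G00 X0.000 Y0.000

1 u = 1 mm; y_m = 108.862 − y.

[1] `<path>` line segment, #000000→cut S908 F1019: (274.550,50.008) → (233.652,63.000)

[2] `<path>` open polyline, #0000ff→engrave S204 F4100: (171.852,71.322) → (197.005,98.767) → (272.892,31.309) → (42.717,50.093) → (213.968,70.368) → (143.917,91.299)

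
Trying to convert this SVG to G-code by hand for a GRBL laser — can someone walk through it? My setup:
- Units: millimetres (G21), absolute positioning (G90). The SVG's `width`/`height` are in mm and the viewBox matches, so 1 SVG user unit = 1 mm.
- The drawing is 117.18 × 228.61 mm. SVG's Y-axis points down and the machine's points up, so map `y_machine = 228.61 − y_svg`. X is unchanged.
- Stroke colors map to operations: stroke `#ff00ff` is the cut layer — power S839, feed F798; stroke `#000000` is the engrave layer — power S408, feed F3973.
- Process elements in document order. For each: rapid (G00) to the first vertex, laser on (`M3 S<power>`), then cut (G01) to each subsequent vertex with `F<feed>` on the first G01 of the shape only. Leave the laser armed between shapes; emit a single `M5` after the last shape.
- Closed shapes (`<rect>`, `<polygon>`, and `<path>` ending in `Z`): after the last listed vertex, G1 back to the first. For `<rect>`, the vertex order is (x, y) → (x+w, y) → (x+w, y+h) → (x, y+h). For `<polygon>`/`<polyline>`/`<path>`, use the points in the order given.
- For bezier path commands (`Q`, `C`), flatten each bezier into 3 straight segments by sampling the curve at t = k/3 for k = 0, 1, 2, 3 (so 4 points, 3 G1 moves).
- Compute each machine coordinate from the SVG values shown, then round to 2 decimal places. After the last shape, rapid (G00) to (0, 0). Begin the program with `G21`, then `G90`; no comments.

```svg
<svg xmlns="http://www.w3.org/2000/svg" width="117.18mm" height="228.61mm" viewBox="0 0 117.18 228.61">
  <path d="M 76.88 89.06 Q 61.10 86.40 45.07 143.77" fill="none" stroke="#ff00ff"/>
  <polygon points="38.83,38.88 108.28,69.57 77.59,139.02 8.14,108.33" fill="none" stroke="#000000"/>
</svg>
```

Since the viewBox matches the mm dimensions, user units are millimetres directly. The only transform is the Y-flip y_m = 228.61 − y_svg.

Shape 1 is a quadratic bezier drawn with `<path>`. Its stroke #ff00ff means cut at S839, F798. After flipping Y the toolpath is (76.88,139.55) → (66.33,134.65) → (55.73,116.42) → (45.07,84.84).

Shape 2 is a regular polygon drawn with `<polygon>`. Its stroke #000000 means engrave at S408, F3973. After flipping Y the toolpath is (38.83,189.73) → (108.28,159.04) → (77.59,89.59) → (8.14,120.28) → (38.83,189.73), returning to the start.

G21
G90
G00 X76.88 Y139.55
M3 S839
G01 X66.33 Y134.65 F798
G01 X55.73 Y116.42
G01 X45.07 Y84.84
G00 X38.83 Y189.73
M3 S408
G01 X108.28 Y159.04 F3973
G01 X77.59 Y89.59
G01 X8.14 Y120.28
G01 X38.83 Y189.73
M5
G00 X0.00 Y0.00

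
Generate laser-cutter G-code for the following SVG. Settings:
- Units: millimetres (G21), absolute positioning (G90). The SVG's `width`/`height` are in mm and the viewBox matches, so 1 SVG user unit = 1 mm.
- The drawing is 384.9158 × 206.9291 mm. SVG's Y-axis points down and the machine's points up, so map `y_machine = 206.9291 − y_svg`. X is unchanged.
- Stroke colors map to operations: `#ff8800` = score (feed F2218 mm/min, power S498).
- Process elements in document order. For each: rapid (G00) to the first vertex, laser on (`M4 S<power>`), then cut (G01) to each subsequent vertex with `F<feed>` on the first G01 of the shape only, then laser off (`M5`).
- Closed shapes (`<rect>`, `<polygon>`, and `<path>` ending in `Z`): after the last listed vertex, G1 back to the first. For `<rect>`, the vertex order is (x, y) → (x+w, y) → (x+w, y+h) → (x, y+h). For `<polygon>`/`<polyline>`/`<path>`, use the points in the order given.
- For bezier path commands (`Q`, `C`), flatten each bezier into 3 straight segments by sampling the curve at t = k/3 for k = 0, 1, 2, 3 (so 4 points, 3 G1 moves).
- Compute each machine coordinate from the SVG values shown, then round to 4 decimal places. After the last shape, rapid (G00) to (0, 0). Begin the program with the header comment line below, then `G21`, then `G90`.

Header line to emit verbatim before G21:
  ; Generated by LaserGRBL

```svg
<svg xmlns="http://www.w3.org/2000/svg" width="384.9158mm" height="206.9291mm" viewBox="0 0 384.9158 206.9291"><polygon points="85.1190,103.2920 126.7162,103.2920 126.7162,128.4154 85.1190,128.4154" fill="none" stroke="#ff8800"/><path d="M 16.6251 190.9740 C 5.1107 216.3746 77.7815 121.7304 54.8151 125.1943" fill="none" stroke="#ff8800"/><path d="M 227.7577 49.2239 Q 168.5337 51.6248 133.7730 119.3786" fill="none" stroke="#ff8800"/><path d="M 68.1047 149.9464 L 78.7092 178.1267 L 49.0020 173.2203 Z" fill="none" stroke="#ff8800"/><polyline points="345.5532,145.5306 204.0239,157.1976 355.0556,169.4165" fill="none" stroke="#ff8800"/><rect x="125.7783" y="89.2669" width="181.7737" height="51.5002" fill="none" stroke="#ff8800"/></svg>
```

; Generated by LaserGRBL
G21
G90
G00 X85.1190 Y103.6371
M4 S498
G01 X126.7162 Y103.6371 F2218
G01 X126.7162 Y78.5137
G01 X85.1190 Y78.5137
G01 X85.1190 Y103.6371
M5
G00 X16.6251 Y15.9551
M4 S498
G01 X26.5123 Y22.4897 F2218
G01 X52.5625 Y60.5757
G01 X54.8151 Y81.7348
M5
G00 X227.7577 Y157.7052
M4 S498
G01 X190.9932 Y148.8432 F2218
G01 X159.6649 Y125.4583
G01 X133.7730 Y87.5505
M5
G00 X68.1047 Y56.9827
M4 S498
G01 X78.7092 Y28.8024 F2218
G01 X49.0020 Y33.7088
G01 X68.1047 Y56.9827
M5
G00 X345.5532 Y61.3985
M4 S498
G01 X204.0239 Y49.7315 F2218
G01 X355.0556 Y37.5126
M5
G00 X125.7783 Y117.6622
M4 S498
G01 X307.5520 Y117.6622 F2218
G01 X307.5520 Y66.1620
G01 X125.7783 Y66.1620
G01 X125.7783 Y117.6622
M5
G00 X0.0000 Y0.0000

1 u = 1 mm; y_m = 206.9291 − y.

[1] `<polygon>` rectangle, #ff8800→score S498 F2218: (85.1190,103.6371) → (126.7162,103.6371) → (126.7162,78.5137) → (85.1190,78.5137) → (85.1190,103.6371) (closed)

[2] `<path>` cubic bezier, #ff8800→score S498 F2218: (16.6251,15.9551) → (26.5123,22.4897) → (52.5625,60.5757) → (54.8151,81.7348)

[3] `<path>` quadratic bezier, #ff8800→score S498 F2218: (227.7577,157.7052) → (190.9932,148.8432) → (159.6649,125.4583) → (133.7730,87.5505)

[4] `<path>` regular polygon, #ff8800→score S498 F2218: (68.1047,56.9827) → (78.7092,28.8024) → (49.0020,33.7088) → (68.1047,56.9827) (closed)

[5] `<polyline>` open polyline, #ff8800→score S498 F2218: (345.5532,61.3985) → (204.0239,49.7315) → (355.0556,37.5126)

[6] `<rect>` rectangle, #ff8800→score S498 F2218: (125.7783,117.6622) → (307.5520,117.6622) → (307.5520,66.1620) → (125.7783,66.1620) → (125.7783,117.6622) (closed)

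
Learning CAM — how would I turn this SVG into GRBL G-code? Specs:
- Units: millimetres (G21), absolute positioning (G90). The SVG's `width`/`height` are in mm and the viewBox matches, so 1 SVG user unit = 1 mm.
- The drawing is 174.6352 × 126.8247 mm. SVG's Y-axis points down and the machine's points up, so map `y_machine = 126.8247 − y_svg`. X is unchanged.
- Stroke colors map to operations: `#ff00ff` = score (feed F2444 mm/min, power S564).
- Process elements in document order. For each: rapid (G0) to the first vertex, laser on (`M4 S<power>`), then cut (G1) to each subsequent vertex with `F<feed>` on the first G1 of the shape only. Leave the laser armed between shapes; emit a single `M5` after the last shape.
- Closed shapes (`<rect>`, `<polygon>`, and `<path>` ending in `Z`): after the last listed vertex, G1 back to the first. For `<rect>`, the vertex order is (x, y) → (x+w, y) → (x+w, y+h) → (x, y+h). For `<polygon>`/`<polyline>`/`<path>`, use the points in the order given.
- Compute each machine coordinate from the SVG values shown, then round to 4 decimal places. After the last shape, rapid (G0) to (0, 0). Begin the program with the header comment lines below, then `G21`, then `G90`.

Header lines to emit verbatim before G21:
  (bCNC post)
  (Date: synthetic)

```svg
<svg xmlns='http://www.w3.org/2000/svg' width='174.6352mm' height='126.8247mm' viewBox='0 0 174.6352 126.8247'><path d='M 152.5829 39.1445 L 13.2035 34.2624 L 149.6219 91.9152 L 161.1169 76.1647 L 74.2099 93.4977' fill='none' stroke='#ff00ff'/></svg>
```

1 u = 1 mm; y_m = 126.8247 − y.

[1] `<path>` open polyline, #ff00ff→score S564 F2444: (152.5829,87.6802) → (13.2035,92.5623) → (149.6219,34.9095) → (161.1169,50.6600) → (74.2099,33.3270)

(bCNC post)
(Date: synthetic)
G21
G90
G0 X152.5829 Y87.6802
M4 S564
G1 X13.2035 Y92.5623 F2444
G1 X149.6219 Y34.9095
G1 X161.1169 Y50.6600
G1 X74.2099 Y33.3270
M5
G0 X0.0000 Y0.0000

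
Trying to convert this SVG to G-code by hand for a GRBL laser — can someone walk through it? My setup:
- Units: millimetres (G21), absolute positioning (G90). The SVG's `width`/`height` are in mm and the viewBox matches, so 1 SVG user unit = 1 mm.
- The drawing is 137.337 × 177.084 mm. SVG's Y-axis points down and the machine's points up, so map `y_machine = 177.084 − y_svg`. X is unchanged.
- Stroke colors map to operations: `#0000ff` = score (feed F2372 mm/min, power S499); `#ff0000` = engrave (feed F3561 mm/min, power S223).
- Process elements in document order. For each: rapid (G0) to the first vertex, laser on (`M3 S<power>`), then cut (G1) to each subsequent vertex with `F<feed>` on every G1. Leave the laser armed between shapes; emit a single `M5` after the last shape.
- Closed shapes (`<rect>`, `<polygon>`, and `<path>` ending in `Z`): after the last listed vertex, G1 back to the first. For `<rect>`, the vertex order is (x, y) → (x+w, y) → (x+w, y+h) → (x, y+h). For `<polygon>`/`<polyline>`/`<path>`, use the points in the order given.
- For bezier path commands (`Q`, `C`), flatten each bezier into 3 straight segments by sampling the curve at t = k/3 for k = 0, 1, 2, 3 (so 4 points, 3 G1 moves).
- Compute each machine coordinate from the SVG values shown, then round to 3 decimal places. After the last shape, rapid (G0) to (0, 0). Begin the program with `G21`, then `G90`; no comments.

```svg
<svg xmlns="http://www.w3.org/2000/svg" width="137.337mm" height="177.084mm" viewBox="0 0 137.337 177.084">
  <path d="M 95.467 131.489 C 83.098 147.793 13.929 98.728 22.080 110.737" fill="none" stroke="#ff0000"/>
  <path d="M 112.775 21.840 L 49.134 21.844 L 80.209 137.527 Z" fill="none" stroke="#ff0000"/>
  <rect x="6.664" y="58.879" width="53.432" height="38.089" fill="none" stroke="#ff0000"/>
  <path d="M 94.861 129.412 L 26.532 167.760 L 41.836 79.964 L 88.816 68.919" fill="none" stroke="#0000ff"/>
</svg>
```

G21
G90
G0 X95.467 Y45.595
M3 S223
G1 X69.132 Y46.398 F3561
G1 X34.735 Y62.681 F3561
G1 X22.080 Y66.347 F3561
G0 X112.775 Y155.244
M3 S223
G1 X49.134 Y155.240 F3561
G1 X80.209 Y39.557 F3561
G1 X112.775 Y155.244 F3561
G0 X6.664 Y118.205
M3 S223
G1 X60.096 Y118.205 F3561
G1 X60.096 Y80.116 F3561
G1 X6.664 Y80.116 F3561
G1 X6.664 Y118.205 F3561
G0 X94.861 Y47.672
M3 S499
G1 X26.532 Y9.324 F2372
G1 X41.836 Y97.120 F2372
G1 X88.816 Y108.165 F2372
M5
G0 X0.000 Y0.000

Since the viewBox matches the mm dimensions, user units are millimetres directly. The only transform is the Y-flip y_m = 177.084 − y_svg.

Shape 1 is a cubic bezier drawn with `<path>`. Its stroke #ff0000 means engrave at S223, F3561. After flipping Y the toolpath is (95.467,45.595) → (69.132,46.398) → (34.735,62.681) → (22.080,66.347).

Shape 2 is a closed polygon drawn with `<path>`. Its stroke #ff0000 means engrave at S223, F3561. After flipping Y the toolpath is (112.775,155.244) → (49.134,155.240) → (80.209,39.557) → (112.775,155.244), returning to the start.

Shape 3 is a rectangle drawn with `<rect>`. Its stroke #ff0000 means engrave at S223, F3561. After flipping Y the toolpath is (6.664,118.205) → (60.096,118.205) → (60.096,80.116) → (6.664,80.116) → (6.664,118.205), returning to the start.

Shape 4 is a open polyline drawn with `<path>`. Its stroke #0000ff means score at S499, F2372. After flipping Y the toolpath is (94.861,47.672) → (26.532,9.324) → (41.836,97.120) → (88.816,108.165).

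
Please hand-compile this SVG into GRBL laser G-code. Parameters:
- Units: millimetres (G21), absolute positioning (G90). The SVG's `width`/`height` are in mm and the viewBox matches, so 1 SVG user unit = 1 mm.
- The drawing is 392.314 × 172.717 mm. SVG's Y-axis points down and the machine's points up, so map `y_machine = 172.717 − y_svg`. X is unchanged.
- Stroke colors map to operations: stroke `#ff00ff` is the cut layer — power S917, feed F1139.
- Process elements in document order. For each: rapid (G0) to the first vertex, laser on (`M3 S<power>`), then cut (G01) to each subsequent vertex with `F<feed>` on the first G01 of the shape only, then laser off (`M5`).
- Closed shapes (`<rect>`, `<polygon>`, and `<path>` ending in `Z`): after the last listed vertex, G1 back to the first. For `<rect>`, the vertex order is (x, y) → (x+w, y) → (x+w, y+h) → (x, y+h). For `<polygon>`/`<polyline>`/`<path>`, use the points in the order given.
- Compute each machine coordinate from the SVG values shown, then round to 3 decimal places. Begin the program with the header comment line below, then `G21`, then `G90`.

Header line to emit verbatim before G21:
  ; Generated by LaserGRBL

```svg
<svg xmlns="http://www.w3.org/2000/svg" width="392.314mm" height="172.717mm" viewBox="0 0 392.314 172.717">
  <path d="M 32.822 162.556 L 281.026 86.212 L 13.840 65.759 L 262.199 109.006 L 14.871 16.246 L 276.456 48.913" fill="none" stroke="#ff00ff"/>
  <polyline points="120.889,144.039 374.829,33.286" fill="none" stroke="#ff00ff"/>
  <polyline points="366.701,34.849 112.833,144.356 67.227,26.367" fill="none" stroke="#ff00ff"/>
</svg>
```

; Generated by LaserGRBL
G21
G90
G0 X32.822 Y10.161
M3 S917
G01 X281.026 Y86.505 F1139
G01 X13.840 Y106.958
G01 X262.199 Y63.711
G01 X14.871 Y156.471
G01 X276.456 Y123.804
M5
G0 X120.889 Y28.678
M3 S917
G01 X374.829 Y139.431 F1139
M5
G0 X366.701 Y137.868
M3 S917
G01 X112.833 Y28.361 F1139
G01 X67.227 Y146.350
M5

Since the viewBox matches the mm dimensions, user units are millimetres directly. The only transform is the Y-flip y_m = 172.717 − y_svg.

Shape 1 is a open polyline drawn with `<path>`. Its stroke #ff00ff means cut at S917, F1139. After flipping Y the toolpath is (32.822,10.161) → (281.026,86.505) → (13.840,106.958) → (262.199,63.711) → (14.871,156.471) → (276.456,123.804).

Shape 2 is a line segment drawn with `<polyline>`. Its stroke #ff00ff means cut at S917, F1139. After flipping Y the toolpath is (120.889,28.678) → (374.829,139.431).

Shape 3 is a open polyline drawn with `<polyline>`. Its stroke #ff00ff means cut at S917, F1139. After flipping Y the toolpath is (366.701,137.868) → (112.833,28.361) → (67.227,146.350).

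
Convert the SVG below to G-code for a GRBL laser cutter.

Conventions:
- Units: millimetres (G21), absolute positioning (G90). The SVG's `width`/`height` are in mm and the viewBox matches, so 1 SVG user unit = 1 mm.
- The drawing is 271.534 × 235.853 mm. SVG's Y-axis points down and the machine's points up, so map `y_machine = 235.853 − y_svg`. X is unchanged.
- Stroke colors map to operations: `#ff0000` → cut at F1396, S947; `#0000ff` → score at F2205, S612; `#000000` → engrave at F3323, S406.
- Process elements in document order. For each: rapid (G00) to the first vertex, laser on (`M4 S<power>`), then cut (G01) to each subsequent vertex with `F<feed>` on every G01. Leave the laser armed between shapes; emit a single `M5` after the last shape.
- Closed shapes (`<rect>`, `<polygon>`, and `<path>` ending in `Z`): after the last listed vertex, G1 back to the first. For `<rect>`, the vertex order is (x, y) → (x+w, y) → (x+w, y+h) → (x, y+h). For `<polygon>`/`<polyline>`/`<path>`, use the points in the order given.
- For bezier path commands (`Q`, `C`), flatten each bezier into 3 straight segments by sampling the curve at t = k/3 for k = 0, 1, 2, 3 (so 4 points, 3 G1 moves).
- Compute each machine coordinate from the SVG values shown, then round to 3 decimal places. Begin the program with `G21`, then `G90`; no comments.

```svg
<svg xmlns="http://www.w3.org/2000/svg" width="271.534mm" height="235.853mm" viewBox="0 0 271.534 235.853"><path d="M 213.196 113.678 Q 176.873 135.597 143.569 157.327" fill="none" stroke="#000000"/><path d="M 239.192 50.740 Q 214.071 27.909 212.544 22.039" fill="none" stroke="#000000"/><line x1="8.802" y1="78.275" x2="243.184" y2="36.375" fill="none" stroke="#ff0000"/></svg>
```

Since the viewBox matches the mm dimensions, user units are millimetres directly. The only transform is the Y-flip y_m = 235.853 − y_svg.

Shape 1 is a quadratic bezier drawn with `<path>`. Its stroke #000000 means engrave at S406, F3323. After flipping Y the toolpath is (213.196,122.175) → (189.316,107.583) → (166.107,93.034) → (143.569,78.526).

Shape 2 is a quadratic bezier drawn with `<path>`. Its stroke #000000 means engrave at S406, F3323. After flipping Y the toolpath is (239.192,185.113) → (225.066,198.449) → (216.184,208.016) → (212.544,213.814).

Shape 3 is a line segment drawn with `<line>`. Its stroke #ff0000 means cut at S947, F1396. After flipping Y the toolpath is (8.802,157.578) → (243.184,199.478).

G21
G90
G00 X213.196 Y122.175
M4 S406
G01 X189.316 Y107.583 F3323
G01 X166.107 Y93.034 F3323
G01 X143.569 Y78.526 F3323
G00 X239.192 Y185.113
M4 S406
G01 X225.066 Y198.449 F3323
G01 X216.184 Y208.016 F3323
G01 X212.544 Y213.814 F3323
G00 X8.802 Y157.578
M4 S947
G01 X243.184 Y199.478 F1396
M5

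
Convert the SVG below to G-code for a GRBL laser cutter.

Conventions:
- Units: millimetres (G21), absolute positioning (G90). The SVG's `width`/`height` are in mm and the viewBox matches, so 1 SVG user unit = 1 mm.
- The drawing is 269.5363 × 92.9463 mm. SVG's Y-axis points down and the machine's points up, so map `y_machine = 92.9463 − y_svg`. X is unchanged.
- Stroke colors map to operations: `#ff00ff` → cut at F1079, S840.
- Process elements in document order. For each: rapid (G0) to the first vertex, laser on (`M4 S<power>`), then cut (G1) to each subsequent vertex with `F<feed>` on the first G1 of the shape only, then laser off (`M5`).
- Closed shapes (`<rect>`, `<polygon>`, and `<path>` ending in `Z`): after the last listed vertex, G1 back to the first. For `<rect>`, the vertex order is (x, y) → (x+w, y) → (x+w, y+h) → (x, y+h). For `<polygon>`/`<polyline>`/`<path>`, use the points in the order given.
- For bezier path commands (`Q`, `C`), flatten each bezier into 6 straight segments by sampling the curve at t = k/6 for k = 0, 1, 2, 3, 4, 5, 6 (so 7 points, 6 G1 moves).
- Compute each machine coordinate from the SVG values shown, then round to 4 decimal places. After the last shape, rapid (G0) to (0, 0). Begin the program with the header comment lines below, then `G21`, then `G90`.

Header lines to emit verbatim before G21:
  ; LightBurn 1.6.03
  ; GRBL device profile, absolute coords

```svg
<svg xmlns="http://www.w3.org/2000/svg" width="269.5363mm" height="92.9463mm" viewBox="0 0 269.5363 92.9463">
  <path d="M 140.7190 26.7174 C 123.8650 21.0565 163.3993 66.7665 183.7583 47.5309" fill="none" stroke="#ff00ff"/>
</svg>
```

; LightBurn 1.6.03
; GRBL device profile, absolute coords
G21
G90
G0 X140.7190 Y66.2289
M4 S840
G1 X136.6412 Y65.3169 F1079
G1 X139.8624 Y59.0742
G1 X148.2838 Y50.7316
G1 X159.8062 Y43.5203
G1 X172.3307 Y40.6712
G1 X183.7583 Y45.4154
M5
G0 X0.0000 Y0.0000

1 u = 1 mm; y_m = 92.9463 − y.

[1] `<path>` cubic bezier, #ff00ff→cut S840 F1079: (140.7190,66.2289) → (136.6412,65.3169) → (139.8624,59.0742) → (148.2838,50.7316) → (159.8062,43.5203) → (172.3307,40.6712) → (183.7583,45.4154)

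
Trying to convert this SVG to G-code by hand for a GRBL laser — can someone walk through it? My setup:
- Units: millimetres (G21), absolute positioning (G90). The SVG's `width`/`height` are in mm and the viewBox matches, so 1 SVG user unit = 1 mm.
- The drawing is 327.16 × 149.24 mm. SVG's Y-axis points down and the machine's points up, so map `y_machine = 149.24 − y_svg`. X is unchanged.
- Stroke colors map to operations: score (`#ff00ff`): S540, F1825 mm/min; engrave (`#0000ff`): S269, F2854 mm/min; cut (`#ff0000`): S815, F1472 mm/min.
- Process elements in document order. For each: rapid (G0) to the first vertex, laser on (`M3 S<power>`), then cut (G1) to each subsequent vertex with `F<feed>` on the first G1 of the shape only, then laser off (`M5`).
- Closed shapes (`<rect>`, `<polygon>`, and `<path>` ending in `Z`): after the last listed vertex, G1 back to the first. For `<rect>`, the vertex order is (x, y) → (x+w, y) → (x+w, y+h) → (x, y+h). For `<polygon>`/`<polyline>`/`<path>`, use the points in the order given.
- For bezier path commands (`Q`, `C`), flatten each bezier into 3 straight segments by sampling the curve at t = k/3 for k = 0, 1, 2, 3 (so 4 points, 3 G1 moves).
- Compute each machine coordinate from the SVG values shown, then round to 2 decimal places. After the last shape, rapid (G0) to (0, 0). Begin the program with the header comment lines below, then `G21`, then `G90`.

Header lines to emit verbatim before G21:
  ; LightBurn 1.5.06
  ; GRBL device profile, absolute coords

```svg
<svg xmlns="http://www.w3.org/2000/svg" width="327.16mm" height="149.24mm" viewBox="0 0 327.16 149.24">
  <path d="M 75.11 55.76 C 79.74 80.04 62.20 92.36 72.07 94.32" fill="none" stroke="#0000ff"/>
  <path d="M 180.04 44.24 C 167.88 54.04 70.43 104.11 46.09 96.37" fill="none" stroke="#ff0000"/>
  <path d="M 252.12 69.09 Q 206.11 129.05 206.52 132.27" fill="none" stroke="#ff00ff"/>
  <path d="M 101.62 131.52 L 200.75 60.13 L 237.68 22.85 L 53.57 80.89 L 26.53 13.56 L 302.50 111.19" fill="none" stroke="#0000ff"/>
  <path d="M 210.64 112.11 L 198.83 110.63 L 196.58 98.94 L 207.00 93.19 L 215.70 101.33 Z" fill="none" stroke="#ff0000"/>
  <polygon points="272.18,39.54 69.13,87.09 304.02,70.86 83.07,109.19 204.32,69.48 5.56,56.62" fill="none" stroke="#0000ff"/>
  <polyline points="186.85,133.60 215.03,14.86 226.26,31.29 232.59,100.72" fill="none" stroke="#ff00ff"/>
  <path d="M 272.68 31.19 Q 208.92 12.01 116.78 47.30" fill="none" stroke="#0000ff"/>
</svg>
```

1 u = 1 mm; y_m = 149.24 − y.

[1] `<path>` cubic bezier, #0000ff→engrave S269 F2854: (75.11,93.48) → (74.19,73.13) → (69.50,60.39) → (72.07,54.92)

[2] `<path>` cubic bezier, #ff0000→cut S815 F1472: (180.04,105.00) → (145.32,85.41) → (88.93,60.77) → (46.09,52.87)

[3] `<path>` quadratic bezier, #ff00ff→score S540 F1825: (252.12,80.15) → (226.60,46.48) → (211.40,25.42) → (206.52,16.97)

[4] `<path>` open polyline, #0000ff→engrave S269 F2854: (101.62,17.72) → (200.75,89.11) → (237.68,126.39) → (53.57,68.35) → (26.53,135.68) → (302.50,38.05)

[5] `<path>` regular polygon, #ff0000→cut S815 F1472: (210.64,37.13) → (198.83,38.61) → (196.58,50.30) → (207.00,56.05) → (215.70,47.91) → (210.64,37.13) (closed)

[6] `<polygon>` closed polygon, #0000ff→engrave S269 F2854: (272.18,109.70) → (69.13,62.15) → (304.02,78.38) → (83.07,40.05) → (204.32,79.76) → (5.56,92.62) → (272.18,109.70) (closed)

[7] `<polyline>` open polyline, #ff00ff→score S540 F1825: (186.85,15.64) → (215.03,134.38) → (226.26,117.95) → (232.59,48.52)

[8] `<path>` quadratic bezier, #0000ff→engrave S269 F2854: (272.68,118.05) → (227.02,124.78) → (175.05,119.41) → (116.78,101.94)

; LightBurn 1.5.06
; GRBL device profile, absolute coords
G21
G90
G0 X75.11 Y93.48
M3 S269
G1 X74.19 Y73.13 F2854
G1 X69.50 Y60.39
G1 X72.07 Y54.92
M5
G0 X180.04 Y105.00
M3 S815
G1 X145.32 Y85.41 F1472
G1 X88.93 Y60.77
G1 X46.09 Y52.87
M5
G0 X252.12 Y80.15
M3 S540
G1 X226.60 Y46.48 F1825
G1 X211.40 Y25.42
G1 X206.52 Y16.97
M5
G0 X101.62 Y17.72
M3 S269
G1 X200.75 Y89.11 F2854
G1 X237.68 Y126.39
G1 X53.57 Y68.35
G1 X26.53 Y135.68
G1 X302.50 Y38.05
M5
G0 X210.64 Y37.13
M3 S815
G1 X198.83 Y38.61 F1472
G1 X196.58 Y50.30
G1 X207.00 Y56.05
G1 X215.70 Y47.91
G1 X210.64 Y37.13
M5
G0 X272.18 Y109.70
M3 S269
G1 X69.13 Y62.15 F2854
G1 X304.02 Y78.38
G1 X83.07 Y40.05
G1 X204.32 Y79.76
G1 X5.56 Y92.62
G1 X272.18 Y109.70
M5
G0 X186.85 Y15.64
M3 S540
G1 X215.03 Y134.38 F1825
G1 X226.26 Y117.95
G1 X232.59 Y48.52
M5
G0 X272.68 Y118.05
M3 S269
G1 X227.02 Y124.78 F2854
G1 X175.05 Y119.41
G1 X116.78 Y101.94
M5
G0 X0.00 Y0.00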